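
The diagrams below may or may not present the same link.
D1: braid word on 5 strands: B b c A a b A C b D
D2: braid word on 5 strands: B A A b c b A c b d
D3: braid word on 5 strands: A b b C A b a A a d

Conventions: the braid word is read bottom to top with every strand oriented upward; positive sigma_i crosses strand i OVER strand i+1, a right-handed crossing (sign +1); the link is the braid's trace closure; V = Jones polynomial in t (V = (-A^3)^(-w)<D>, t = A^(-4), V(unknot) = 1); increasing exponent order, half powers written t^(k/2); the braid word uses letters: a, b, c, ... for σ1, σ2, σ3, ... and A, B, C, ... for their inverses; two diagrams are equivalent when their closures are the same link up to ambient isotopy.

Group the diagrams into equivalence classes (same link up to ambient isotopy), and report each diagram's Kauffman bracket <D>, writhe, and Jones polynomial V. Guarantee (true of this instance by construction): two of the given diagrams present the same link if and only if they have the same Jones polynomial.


grouping into links: {D1} | {D2} | {D3}
V(D1) = 1  (w 0, c 10, <D> = 1)
V(D2) = -t^-3 + t^-2 - t^-1 + 3 - t + t^2 - t^3  (w +2, c 10, <D> = -A^-6 + A^-2 - A^2 + 3A^6 - A^10 + A^14 - A^18)
V(D3) = t + t^3 - t^4  [10 crossings, <D> = -A^-10 + A^-6 + A^2, w = +2]
why: comparing 3 Jones polynomials yields 3 groups


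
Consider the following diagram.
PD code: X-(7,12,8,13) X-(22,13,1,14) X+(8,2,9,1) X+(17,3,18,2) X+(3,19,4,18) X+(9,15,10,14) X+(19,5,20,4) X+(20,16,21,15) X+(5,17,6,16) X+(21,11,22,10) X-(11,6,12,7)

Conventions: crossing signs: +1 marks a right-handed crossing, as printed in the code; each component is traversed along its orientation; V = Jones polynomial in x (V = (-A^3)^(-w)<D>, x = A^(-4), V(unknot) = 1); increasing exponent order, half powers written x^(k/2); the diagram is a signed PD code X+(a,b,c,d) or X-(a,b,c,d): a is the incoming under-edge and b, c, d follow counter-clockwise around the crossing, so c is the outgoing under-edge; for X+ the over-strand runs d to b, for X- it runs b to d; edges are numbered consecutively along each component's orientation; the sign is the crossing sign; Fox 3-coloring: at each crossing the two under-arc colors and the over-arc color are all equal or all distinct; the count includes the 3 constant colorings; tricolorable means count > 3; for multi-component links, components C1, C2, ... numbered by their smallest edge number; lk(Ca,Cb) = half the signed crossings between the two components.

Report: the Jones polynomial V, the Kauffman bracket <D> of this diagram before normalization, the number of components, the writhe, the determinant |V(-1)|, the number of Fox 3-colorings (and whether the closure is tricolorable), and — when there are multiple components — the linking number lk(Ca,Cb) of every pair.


V = x - x^2 + 2x^3 - x^4 + x^5 - x^6
<D> = A^-9 - A^-5 + A^-1 - 2A^3 + A^7 - A^11 (w = +5)
1 component over 11 crossings, w = +5
3 Fox colorings among 3^11, |V(-1)| = 7: not tricolorable
why: w = +5 (over 11 crossings) is diagram-only; (-A^3)^(-5) removes it from V


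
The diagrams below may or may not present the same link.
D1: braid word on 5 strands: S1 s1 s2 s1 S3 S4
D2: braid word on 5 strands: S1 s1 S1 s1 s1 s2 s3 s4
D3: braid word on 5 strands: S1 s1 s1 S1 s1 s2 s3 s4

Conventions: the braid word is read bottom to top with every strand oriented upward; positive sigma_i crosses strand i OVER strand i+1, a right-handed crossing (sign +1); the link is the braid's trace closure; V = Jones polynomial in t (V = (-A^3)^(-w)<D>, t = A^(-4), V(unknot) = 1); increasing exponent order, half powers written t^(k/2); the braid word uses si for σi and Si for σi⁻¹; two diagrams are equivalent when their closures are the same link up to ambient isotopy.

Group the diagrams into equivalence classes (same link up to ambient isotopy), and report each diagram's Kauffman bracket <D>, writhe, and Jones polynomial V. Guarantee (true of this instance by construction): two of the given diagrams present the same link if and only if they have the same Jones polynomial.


equivalence classes: {D1, D2, D3}
D1 (bracket 1; 6 crossings at w = 0): V = 1
V(D2) = 1  (w +4, c 8, <D> = A^12)
V(D3) = 1  [8 crossings, <D> = A^12, w = +4]
key observation: one V(t) for all 3 diagrams — one class (guaranteed)


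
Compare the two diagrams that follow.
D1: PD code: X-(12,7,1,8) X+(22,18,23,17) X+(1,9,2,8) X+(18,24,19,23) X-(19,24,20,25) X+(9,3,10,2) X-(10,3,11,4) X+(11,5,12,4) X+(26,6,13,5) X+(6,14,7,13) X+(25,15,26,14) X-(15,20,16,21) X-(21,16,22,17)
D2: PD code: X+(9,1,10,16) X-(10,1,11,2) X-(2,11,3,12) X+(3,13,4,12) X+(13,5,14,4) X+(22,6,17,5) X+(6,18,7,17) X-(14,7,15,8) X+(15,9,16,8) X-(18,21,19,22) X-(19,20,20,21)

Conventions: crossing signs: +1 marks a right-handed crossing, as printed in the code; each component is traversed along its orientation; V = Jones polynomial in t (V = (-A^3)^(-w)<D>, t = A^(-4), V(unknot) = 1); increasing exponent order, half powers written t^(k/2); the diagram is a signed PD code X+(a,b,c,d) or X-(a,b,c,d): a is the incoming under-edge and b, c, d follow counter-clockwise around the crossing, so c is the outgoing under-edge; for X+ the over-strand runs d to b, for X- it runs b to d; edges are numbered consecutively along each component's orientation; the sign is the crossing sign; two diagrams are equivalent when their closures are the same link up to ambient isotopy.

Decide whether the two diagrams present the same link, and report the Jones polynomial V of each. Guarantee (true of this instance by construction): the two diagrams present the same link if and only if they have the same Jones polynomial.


equivalent: yes
V(D1) = -t^(1/2) - t^(5/2)  (w +3, c 13, <D> = A^-1 + A^7)
D2 (bracket A^-7 + A; 11 crossings at w = +1): V = -t^(1/2) - t^(5/2)
why: from 13 to 11 crossings by R-moves: one link, two diagrams


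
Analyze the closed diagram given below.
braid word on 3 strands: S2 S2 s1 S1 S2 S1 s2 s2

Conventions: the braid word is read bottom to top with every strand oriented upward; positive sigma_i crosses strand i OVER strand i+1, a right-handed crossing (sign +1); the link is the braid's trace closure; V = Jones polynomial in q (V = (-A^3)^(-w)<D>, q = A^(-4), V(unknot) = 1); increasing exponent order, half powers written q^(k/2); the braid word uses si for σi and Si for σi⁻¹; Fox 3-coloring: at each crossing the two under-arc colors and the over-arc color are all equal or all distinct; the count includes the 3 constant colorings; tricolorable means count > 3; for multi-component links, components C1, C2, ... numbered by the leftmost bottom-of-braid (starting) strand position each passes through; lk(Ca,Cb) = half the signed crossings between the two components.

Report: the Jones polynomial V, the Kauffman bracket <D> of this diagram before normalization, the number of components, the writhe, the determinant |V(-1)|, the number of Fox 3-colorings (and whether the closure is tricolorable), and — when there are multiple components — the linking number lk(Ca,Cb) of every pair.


V = 1
<D> = A^-6 (w = -2)
1 component over 8 crossings, w = -2
3 Fox colorings among 3^8, |V(-1)| = 1: not tricolorable
why: the word shrinks to σ2⁻¹ σ2⁻¹ σ2⁻¹ σ1⁻¹ σ2 σ2 after cancelling


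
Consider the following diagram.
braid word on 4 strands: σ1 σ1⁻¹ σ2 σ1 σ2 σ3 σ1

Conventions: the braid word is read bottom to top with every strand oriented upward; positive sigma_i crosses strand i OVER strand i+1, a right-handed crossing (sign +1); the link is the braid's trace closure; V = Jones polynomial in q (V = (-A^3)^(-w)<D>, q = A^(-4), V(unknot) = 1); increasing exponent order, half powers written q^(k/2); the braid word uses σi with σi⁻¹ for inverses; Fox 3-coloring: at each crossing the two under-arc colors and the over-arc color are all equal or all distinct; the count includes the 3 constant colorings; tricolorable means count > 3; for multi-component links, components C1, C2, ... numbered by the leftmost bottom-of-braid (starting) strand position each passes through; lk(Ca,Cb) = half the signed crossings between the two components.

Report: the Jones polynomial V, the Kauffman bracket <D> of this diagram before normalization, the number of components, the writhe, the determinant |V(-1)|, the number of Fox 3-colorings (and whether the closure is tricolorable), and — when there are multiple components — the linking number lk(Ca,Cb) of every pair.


V = q + q^3 - q^4
<D> = A^-1 - A^3 - A^11 (w = +5)
1 component over 7 crossings, w = +5
9 Fox colorings among 3^7, |V(-1)| = 3: tricolorable
why: |V(-1)| = 3: so tricolorable, since 3 divides 3


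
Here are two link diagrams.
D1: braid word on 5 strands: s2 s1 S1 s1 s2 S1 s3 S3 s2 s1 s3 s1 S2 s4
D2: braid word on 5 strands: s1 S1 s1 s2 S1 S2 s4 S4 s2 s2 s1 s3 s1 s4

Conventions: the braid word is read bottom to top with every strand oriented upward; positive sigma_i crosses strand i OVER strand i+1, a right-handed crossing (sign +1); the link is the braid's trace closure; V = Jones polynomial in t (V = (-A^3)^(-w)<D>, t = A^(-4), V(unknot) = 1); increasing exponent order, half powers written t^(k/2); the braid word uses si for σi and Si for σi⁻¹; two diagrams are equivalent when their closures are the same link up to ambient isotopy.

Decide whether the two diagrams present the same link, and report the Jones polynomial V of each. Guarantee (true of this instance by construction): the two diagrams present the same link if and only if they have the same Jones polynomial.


equivalent: yes
V(D1) = t - t^2 + 2t^3 - t^4 + t^5 - t^6  (w +6, c 14, <D> = -A^-6 + A^-2 - A^2 + 2A^6 - A^10 + A^14)
D2 (bracket -A^-6 + A^-2 - A^2 + 2A^6 - A^10 + A^14; 14 crossings at w = +6): V = t - t^2 + 2t^3 - t^4 + t^5 - t^6
why: D2 (14 crossings) and D1 (14) are Markov-related braid presentations


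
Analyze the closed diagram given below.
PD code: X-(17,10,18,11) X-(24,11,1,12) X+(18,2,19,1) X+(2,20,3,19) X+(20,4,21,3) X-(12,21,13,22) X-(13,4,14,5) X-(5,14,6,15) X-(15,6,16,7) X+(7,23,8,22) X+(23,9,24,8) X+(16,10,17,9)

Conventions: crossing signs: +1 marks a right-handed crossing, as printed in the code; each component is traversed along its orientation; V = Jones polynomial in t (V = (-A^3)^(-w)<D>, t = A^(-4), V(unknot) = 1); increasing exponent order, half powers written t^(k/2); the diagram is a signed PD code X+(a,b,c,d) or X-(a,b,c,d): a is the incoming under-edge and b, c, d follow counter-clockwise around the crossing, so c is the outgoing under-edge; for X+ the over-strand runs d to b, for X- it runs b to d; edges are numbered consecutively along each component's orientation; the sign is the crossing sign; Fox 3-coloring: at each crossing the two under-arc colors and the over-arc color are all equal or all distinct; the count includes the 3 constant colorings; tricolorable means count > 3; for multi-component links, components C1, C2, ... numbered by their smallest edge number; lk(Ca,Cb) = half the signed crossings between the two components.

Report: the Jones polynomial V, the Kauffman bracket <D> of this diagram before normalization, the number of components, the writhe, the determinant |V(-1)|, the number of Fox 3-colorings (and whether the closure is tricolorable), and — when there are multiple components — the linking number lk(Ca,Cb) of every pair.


Jones polynomial: V(t) = -t^-3 + t^-2 - t^-1 + 3 - t + t^2 - t^3
<D> = -A^-12 + A^-8 - A^-4 + 3 - A^4 + A^8 - A^12; writhe 0
components 1, writhe 0 (12 crossings)
3-colorings: 27 of 3^12, det 9 — tricolorable
note: det 9 = |V(-1)|; divisible by 3, so tricolorable


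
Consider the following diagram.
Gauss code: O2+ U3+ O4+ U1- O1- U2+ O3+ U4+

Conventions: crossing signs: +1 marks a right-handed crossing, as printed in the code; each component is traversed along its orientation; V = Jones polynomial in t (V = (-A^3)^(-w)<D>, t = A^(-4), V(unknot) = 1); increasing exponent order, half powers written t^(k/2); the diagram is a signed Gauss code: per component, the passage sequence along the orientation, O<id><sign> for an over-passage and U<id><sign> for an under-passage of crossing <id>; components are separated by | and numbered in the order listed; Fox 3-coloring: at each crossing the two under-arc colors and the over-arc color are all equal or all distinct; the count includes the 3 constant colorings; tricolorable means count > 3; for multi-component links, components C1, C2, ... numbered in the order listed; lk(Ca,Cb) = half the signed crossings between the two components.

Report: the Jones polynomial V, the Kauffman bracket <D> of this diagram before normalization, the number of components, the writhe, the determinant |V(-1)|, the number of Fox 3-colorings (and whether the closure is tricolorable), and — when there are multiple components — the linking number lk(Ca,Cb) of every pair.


V = t + t^3 - t^4
<D> = -A^-10 + A^-6 + A^2 (w = +2)
1 component over 4 crossings, w = +2
9 Fox colorings among 3^4, |V(-1)| = 3: tricolorable
why: w = +2 shifts under R1 moves; the (-A^3)^(-2) factor cancels that in V


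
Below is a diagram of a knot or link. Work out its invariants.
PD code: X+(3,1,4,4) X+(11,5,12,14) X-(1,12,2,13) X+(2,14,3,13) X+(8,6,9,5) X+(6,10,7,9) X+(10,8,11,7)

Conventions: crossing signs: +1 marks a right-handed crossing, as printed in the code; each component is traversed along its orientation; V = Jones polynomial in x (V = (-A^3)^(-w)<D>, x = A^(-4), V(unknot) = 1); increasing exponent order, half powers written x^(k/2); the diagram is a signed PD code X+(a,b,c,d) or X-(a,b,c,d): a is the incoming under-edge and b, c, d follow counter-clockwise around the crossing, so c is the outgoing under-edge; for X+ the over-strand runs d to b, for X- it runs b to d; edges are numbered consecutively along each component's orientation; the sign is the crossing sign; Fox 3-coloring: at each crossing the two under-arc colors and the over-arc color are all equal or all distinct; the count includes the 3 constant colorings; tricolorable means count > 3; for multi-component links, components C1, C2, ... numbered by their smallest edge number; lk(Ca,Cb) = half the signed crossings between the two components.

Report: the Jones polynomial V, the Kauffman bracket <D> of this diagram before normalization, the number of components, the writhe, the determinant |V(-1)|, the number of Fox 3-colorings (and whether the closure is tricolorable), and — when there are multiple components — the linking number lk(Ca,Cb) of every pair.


V(x) = -x^(1/2) - x^(3/2) - x^(5/2) + x^(9/2)
bracket: -A^-3 + A^5 + A^9 + A^13, w = +5
2 components, writhe +5, over 7 crossings
lk(C1,C2) = 0
det 0, colorings 27 of 3^7 — tricolorable
observation: |V(-1)| = 0: so tricolorable, since 3 divides 0


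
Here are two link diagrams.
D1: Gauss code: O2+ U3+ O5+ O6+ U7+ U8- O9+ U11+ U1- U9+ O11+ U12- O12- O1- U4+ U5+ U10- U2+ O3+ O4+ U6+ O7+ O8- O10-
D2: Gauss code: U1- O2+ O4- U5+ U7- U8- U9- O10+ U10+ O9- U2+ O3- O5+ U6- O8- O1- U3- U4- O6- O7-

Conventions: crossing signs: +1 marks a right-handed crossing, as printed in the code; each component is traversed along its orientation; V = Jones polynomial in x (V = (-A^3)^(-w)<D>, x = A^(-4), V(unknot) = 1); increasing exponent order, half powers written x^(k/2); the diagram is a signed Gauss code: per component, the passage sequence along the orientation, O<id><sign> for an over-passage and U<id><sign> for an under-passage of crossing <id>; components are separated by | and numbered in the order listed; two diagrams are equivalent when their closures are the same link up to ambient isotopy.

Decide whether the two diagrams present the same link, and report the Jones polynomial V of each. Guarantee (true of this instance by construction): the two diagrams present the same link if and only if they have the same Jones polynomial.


equivalent: no
D1 (bracket -A^-4 + 1 + A^8; 12 crossings at w = +4): V = x + x^3 - x^4
V(D2) = -x^-6 + x^-5 - x^-4 + 2x^-3 - x^-2 + x^-1  [10 crossings, <D> = A^-8 - A^-4 + 2 - A^4 + A^8 - A^12, w = -4]
observation: 2 values of V(x) split the 2 diagrams


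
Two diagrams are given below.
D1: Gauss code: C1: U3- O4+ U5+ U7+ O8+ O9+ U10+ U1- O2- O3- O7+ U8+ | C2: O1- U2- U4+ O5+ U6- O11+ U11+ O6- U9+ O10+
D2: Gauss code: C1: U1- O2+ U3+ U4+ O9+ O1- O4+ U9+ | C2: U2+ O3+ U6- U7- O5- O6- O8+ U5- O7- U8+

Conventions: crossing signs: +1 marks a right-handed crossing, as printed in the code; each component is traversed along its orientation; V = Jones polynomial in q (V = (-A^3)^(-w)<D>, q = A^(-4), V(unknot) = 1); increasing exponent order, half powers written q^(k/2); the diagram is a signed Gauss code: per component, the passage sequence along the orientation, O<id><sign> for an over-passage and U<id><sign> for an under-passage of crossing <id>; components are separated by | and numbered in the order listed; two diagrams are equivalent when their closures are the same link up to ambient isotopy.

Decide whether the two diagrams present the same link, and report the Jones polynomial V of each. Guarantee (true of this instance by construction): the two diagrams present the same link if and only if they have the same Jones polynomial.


equivalent: yes
D1 (bracket A^-1 + A^7; 11 crossings at w = +3): V = -q^(1/2) - q^(5/2)
V(D2) = -q^(1/2) - q^(5/2)  [9 crossings, <D> = A^-7 + A, w = +1]
observation: from 11 to 9 crossings by R-moves: one link, two diagrams


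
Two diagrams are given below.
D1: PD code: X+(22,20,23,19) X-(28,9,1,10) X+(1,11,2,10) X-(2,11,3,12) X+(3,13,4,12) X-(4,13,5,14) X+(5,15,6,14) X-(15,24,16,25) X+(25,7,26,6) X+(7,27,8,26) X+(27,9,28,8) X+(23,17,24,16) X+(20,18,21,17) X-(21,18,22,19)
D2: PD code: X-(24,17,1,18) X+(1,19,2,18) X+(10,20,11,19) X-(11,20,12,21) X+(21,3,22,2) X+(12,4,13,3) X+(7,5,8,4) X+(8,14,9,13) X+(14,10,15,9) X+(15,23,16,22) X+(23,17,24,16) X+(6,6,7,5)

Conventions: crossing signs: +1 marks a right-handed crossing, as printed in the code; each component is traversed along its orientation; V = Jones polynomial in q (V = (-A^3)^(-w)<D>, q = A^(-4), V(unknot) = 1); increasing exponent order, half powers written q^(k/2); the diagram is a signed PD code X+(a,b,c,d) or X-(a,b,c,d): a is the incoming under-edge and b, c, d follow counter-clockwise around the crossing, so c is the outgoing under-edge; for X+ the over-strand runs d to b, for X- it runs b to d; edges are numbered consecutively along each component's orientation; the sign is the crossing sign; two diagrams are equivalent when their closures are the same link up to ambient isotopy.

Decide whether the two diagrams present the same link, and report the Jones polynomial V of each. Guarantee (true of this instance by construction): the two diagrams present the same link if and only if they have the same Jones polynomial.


same link: no
V(D1) = q + q^3 - q^4  [14 crossings, <D> = -A^-4 + 1 + A^8, w = +4]
V(D2) = q^2 + 2q^4 - 2q^5 + q^6 - 2q^7 + q^8  (w +8, c 12, <D> = A^-8 - 2A^-4 + 1 - 2A^4 + 2A^8 + A^16)
note: V(q) takes 2 values over 2 diagrams, fixing the grouping


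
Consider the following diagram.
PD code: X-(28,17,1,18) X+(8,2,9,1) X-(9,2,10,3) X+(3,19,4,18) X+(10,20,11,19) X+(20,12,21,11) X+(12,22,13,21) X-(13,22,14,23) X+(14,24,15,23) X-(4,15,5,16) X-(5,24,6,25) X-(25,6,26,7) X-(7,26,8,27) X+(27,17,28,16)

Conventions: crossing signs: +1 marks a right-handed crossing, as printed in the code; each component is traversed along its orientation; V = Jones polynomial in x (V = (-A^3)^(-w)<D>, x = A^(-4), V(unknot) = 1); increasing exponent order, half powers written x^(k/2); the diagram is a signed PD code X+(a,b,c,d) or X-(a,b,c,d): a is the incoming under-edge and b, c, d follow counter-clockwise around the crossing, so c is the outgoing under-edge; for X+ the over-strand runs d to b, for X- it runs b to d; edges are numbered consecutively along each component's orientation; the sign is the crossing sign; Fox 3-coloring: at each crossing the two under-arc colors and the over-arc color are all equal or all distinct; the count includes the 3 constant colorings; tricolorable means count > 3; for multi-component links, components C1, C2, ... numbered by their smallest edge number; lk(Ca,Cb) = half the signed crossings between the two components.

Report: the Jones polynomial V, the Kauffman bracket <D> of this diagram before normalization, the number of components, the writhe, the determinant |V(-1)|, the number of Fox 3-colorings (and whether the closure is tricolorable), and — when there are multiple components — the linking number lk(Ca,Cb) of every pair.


V = -x^-3 + x^-2 - x^-1 + 3 - x + x^2 - x^3
<D> = -A^-12 + A^-8 - A^-4 + 3 - A^4 + A^8 - A^12 (w = 0)
1 component over 14 crossings, w = 0
27 Fox colorings among 3^14, |V(-1)| = 9: tricolorable
why: w = 0 shifts under R1 moves; the (-A^3)^(0) factor cancels that in V


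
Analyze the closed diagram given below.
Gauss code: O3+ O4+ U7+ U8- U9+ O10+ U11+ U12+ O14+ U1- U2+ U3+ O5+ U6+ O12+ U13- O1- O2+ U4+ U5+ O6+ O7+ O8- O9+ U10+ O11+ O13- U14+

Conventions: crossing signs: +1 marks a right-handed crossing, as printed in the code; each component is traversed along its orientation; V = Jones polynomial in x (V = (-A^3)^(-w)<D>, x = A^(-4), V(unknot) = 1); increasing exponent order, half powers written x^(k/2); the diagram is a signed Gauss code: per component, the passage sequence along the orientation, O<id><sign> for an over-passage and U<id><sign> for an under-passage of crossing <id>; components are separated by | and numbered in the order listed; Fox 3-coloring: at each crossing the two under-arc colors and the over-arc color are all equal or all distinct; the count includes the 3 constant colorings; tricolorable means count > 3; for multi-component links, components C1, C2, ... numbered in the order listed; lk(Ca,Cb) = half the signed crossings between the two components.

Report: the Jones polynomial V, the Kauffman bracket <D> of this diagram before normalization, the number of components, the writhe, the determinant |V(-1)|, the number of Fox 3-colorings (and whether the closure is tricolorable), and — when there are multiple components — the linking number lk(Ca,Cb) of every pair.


Jones polynomial: V(x) = x^3 + x^5 - x^8
<D> = -A^-8 + A^4 + A^12; writhe +8
components 1, writhe +8 (14 crossings)
3-colorings: 9 of 3^14, det 3 — tricolorable
note: w = +8 (over 14 crossings) is diagram-only; (-A^3)^(-8) removes it from V


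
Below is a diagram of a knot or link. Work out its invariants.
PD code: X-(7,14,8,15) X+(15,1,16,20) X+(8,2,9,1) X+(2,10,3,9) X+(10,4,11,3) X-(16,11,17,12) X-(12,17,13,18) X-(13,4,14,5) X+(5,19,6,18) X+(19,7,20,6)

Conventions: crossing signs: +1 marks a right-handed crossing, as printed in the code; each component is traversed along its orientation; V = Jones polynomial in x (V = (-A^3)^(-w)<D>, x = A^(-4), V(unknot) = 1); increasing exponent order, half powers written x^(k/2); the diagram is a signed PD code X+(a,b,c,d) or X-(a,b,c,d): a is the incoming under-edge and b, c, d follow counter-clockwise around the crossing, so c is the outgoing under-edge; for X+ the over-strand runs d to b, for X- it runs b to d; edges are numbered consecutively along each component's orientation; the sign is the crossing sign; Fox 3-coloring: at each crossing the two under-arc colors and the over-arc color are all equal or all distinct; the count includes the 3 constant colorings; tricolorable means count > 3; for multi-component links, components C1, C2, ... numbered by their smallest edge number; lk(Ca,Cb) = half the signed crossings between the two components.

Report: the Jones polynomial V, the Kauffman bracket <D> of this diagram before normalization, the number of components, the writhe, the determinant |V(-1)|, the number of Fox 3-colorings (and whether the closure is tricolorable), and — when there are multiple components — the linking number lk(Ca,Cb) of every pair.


V(x) = -x^-2 + 2x^-1 - 3 + 5x - 4x^2 + 5x^3 - 4x^4 + 2x^5 - x^6
bracket: -A^-18 + 2A^-14 - 4A^-10 + 5A^-6 - 4A^-2 + 5A^2 - 3A^6 + 2A^10 - A^14, w = +2
1 component, writhe +2, over 10 crossings
det 27, colorings 9 of 3^10 — tricolorable
observation: det 27 = |V(-1)|; divisible by 3, so tricolorable


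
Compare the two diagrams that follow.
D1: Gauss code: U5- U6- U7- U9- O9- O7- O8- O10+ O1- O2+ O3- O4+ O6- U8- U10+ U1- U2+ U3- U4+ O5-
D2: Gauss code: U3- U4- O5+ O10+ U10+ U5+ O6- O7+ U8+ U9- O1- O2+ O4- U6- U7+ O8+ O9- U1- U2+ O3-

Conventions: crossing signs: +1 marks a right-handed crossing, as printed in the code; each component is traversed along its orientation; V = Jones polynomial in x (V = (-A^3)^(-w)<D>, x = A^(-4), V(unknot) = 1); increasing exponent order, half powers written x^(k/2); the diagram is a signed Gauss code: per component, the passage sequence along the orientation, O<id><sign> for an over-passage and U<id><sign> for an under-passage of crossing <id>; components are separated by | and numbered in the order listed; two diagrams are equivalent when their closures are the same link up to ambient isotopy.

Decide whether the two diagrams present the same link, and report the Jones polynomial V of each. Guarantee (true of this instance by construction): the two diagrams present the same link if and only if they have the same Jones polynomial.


equivalent: yes
V(D1) = 1  (w -4, c 10, <D> = A^-12)
D2 (bracket 1; 10 crossings at w = 0): V = 1
why: Reidemeister moves carry D1 (10 crossings) to D2 (10)


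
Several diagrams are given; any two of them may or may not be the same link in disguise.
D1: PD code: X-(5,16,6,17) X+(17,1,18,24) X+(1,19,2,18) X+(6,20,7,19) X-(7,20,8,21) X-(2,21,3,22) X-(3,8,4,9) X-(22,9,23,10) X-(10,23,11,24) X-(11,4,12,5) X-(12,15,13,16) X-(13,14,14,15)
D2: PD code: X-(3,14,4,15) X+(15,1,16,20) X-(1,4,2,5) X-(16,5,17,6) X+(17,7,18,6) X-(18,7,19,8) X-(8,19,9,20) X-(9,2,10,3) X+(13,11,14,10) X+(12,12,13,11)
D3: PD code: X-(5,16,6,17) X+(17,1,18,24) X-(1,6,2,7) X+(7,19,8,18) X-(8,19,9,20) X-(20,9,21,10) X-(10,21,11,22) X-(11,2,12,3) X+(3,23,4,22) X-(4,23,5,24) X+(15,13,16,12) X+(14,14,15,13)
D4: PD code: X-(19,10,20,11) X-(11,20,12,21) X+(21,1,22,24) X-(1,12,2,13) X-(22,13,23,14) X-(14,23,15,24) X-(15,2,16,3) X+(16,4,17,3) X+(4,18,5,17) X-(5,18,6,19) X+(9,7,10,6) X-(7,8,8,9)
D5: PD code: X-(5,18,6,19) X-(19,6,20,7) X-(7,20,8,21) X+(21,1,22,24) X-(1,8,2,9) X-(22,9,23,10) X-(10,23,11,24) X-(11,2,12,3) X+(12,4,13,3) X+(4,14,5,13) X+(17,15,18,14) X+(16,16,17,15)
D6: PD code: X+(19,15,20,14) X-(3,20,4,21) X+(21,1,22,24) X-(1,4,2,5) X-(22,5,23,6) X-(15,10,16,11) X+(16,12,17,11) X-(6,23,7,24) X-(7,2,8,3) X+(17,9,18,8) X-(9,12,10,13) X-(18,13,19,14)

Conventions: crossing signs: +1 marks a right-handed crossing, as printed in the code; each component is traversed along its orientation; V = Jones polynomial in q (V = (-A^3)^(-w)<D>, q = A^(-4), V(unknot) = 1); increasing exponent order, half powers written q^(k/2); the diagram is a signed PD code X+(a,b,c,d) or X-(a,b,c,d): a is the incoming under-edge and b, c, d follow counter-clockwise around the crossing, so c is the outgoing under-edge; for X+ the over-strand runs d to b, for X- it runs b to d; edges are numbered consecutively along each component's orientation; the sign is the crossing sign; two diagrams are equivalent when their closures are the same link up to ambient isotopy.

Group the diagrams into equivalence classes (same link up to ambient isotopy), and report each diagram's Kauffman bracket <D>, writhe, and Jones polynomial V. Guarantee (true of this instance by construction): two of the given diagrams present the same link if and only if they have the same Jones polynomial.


equivalence classes: {D1, D2, D3, D4, D5, D6}
D1 (bracket A^-14 - A^-10 + 2A^-6 - A^-2 + A^2 - A^6; 12 crossings at w = -6): V = -q^-6 + q^-5 - q^-4 + 2q^-3 - q^-2 + q^-1
V(D2) = -q^-6 + q^-5 - q^-4 + 2q^-3 - q^-2 + q^-1  (w -2, c 10, <D> = A^-2 - A^2 + 2A^6 - A^10 + A^14 - A^18)
D3 (bracket A^-2 - A^2 + 2A^6 - A^10 + A^14 - A^18; 12 crossings at w = -2): V = -q^-6 + q^-5 - q^-4 + 2q^-3 - q^-2 + q^-1
V(D4) = -q^-6 + q^-5 - q^-4 + 2q^-3 - q^-2 + q^-1  (w -4, c 12, <D> = A^-8 - A^-4 + 2 - A^4 + A^8 - A^12)
V(D5) = -q^-6 + q^-5 - q^-4 + 2q^-3 - q^-2 + q^-1  (w -2, c 12, <D> = A^-2 - A^2 + 2A^6 - A^10 + A^14 - A^18)
D6 (bracket A^-8 - A^-4 + 2 - A^4 + A^8 - A^12; 12 crossings at w = -4): V = -q^-6 + q^-5 - q^-4 + 2q^-3 - q^-2 + q^-1
key observation: all 6 diagrams share one V(q), hence one class


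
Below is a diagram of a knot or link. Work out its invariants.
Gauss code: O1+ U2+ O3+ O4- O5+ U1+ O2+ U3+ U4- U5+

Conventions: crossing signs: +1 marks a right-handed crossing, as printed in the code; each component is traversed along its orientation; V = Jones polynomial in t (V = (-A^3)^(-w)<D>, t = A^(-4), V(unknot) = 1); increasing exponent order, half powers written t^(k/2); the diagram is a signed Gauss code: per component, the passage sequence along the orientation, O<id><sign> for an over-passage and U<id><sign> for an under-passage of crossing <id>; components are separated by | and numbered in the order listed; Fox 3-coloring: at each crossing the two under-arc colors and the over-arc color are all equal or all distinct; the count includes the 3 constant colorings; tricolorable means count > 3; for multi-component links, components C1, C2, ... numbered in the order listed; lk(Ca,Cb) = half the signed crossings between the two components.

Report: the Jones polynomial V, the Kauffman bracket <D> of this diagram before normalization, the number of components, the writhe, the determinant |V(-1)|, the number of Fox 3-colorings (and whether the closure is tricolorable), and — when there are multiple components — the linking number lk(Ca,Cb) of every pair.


V = t + t^3 - t^4
<D> = A^-7 - A^-3 - A^5 (w = +3)
1 component over 5 crossings, w = +3
9 Fox colorings among 3^5, |V(-1)| = 3: tricolorable
why: w = +3 (over 5 crossings) is diagram-only; (-A^3)^(-3) removes it from V


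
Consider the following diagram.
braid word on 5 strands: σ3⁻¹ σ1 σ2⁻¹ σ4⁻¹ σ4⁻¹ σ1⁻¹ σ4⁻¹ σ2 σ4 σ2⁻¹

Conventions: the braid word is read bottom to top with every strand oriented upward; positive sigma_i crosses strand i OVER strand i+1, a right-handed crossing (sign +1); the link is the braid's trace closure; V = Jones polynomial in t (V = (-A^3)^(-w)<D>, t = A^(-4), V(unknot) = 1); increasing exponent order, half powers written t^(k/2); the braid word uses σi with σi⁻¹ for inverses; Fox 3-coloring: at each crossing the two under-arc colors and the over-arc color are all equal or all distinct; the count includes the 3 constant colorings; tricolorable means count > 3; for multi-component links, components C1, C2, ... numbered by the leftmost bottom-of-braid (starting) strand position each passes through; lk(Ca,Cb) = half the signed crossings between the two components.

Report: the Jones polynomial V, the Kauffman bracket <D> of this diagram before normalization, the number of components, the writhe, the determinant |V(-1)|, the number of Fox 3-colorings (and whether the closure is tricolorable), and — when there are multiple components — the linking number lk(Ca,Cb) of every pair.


Jones polynomial: V(t) = t^-3 + t^-2 + t^-1 + 1
<D> = A^-12 + A^-8 + A^-4 + 1; writhe -4
components 3, writhe -4 (10 crossings)
linking number lk(C1,C2) = 0
lk(C1,C3): -1
lk(C2,C3) = 0
3-colorings: 9 of 3^10, det 0 — tricolorable
note: the 3 component pairs carry total linking -1


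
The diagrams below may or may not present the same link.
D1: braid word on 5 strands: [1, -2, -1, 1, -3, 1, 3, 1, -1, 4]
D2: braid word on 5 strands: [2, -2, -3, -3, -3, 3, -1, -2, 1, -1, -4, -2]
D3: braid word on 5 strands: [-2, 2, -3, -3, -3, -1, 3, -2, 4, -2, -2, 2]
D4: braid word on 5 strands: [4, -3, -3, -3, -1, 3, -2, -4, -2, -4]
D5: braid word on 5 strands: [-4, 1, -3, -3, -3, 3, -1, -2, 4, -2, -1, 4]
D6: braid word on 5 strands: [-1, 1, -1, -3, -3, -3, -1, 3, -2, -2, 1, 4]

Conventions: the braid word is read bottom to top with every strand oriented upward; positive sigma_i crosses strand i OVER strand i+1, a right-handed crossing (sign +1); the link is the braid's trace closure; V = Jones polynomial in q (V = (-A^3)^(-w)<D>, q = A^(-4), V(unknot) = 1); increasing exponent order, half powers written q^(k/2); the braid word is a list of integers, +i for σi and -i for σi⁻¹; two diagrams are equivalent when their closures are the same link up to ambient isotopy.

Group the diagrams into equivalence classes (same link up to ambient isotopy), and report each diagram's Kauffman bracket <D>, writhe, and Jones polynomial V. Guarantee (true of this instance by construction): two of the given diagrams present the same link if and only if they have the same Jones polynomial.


equivalence classes: {D1} | {D2, D3, D4, D5, D6}
D1 (bracket A^-6 + A^-2 + A^2 + A^6; 10 crossings at w = +2): V = 1 + q + q^2 + q^3
V(D2) = q^-5 + 2q^-3 + q^-1  (w -6, c 12, <D> = A^-14 + 2A^-6 + A^2)
D3 (bracket A^-8 + 2 + A^8; 12 crossings at w = -4): V = q^-5 + 2q^-3 + q^-1
V(D4) = q^-5 + 2q^-3 + q^-1  [10 crossings, <D> = A^-14 + 2A^-6 + A^2, w = -6]
D5 (bracket A^-8 + 2 + A^8; 12 crossings at w = -4): V = q^-5 + 2q^-3 + q^-1
V(D6) = q^-5 + 2q^-3 + q^-1  (w -4, c 12, <D> = A^-8 + 2 + A^8)
observation: V(q) takes 2 values over 6 diagrams, fixing the grouping


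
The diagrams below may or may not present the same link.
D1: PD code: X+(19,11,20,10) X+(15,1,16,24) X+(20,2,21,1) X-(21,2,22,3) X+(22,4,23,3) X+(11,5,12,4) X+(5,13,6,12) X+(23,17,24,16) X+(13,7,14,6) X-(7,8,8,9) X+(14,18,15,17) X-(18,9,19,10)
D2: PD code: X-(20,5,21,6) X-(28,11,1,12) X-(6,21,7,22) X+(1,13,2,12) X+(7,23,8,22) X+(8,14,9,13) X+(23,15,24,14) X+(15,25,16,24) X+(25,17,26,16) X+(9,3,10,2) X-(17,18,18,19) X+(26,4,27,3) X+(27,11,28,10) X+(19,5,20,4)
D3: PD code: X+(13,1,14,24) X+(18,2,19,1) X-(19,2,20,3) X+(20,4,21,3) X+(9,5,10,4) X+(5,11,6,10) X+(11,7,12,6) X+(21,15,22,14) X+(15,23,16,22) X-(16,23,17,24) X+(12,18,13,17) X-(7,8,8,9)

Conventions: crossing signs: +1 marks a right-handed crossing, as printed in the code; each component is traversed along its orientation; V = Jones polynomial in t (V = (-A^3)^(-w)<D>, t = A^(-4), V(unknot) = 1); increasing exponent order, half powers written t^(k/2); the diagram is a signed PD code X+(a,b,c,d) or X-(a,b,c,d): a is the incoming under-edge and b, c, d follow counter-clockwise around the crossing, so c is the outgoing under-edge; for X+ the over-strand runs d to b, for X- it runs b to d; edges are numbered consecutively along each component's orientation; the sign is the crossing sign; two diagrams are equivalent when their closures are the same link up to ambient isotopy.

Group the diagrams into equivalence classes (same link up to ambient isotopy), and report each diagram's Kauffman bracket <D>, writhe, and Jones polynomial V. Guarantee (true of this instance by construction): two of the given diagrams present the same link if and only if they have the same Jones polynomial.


equivalence classes: {D1, D2, D3}
D1 (bracket A^-14 - 2A^-10 + A^-6 - 2A^-2 + 2A^2 + A^10; 12 crossings at w = +6): V = t^2 + 2t^4 - 2t^5 + t^6 - 2t^7 + t^8
V(D2) = t^2 + 2t^4 - 2t^5 + t^6 - 2t^7 + t^8  [14 crossings, <D> = A^-14 - 2A^-10 + A^-6 - 2A^-2 + 2A^2 + A^10, w = +6]
V(D3) = t^2 + 2t^4 - 2t^5 + t^6 - 2t^7 + t^8  (w +6, c 12, <D> = A^-14 - 2A^-10 + A^-6 - 2A^-2 + 2A^2 + A^10)
observation: one V(t) for all 3 diagrams — one class (guaranteed)


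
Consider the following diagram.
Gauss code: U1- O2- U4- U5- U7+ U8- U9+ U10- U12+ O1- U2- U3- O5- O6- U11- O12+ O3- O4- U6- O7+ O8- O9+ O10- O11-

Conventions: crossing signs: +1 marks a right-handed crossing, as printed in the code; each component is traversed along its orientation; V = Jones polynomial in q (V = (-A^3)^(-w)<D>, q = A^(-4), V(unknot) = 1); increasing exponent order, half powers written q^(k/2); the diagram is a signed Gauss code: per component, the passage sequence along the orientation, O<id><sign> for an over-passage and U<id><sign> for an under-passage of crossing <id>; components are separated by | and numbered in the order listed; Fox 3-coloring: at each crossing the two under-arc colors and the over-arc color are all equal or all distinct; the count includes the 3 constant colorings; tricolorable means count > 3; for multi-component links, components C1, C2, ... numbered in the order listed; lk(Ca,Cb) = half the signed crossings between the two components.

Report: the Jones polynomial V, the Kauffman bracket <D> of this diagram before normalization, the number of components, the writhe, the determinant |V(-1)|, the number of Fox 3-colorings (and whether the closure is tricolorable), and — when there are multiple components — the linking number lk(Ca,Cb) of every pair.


V = q^-8 - 2q^-7 + q^-6 - 2q^-5 + 2q^-4 + q^-2
<D> = A^-10 + 2A^-2 - 2A^2 + A^6 - 2A^10 + A^14 (w = -6)
1 component over 12 crossings, w = -6
27 Fox colorings among 3^12, |V(-1)| = 9: tricolorable
why: V spans 6 powers of q: at least 6 crossings in any diagram


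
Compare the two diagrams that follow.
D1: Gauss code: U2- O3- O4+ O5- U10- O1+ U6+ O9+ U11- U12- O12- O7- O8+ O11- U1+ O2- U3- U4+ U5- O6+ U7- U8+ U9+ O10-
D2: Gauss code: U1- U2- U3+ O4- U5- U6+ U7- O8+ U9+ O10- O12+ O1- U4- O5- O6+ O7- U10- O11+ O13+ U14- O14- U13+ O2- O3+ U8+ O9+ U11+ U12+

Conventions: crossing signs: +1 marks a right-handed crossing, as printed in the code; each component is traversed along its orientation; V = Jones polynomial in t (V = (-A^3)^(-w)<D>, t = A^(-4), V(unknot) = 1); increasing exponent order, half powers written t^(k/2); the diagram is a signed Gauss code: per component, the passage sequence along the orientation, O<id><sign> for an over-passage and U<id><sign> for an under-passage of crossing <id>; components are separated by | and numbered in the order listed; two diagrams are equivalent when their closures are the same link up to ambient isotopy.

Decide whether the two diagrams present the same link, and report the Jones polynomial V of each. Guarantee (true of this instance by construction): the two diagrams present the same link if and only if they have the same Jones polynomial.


same link: yes
V(D1) = -t^-3 + 2t^-2 - 2t^-1 + 3 - 2t + 2t^2 - t^3  [12 crossings, <D> = -A^-18 + 2A^-14 - 2A^-10 + 3A^-6 - 2A^-2 + 2A^2 - A^6, w = -2]
V(D2) = -t^-3 + 2t^-2 - 2t^-1 + 3 - 2t + 2t^2 - t^3  [14 crossings, <D> = -A^-12 + 2A^-8 - 2A^-4 + 3 - 2A^4 + 2A^8 - A^12, w = 0]
insight: Reidemeister moves carry D1 (12 crossings) to D2 (14)


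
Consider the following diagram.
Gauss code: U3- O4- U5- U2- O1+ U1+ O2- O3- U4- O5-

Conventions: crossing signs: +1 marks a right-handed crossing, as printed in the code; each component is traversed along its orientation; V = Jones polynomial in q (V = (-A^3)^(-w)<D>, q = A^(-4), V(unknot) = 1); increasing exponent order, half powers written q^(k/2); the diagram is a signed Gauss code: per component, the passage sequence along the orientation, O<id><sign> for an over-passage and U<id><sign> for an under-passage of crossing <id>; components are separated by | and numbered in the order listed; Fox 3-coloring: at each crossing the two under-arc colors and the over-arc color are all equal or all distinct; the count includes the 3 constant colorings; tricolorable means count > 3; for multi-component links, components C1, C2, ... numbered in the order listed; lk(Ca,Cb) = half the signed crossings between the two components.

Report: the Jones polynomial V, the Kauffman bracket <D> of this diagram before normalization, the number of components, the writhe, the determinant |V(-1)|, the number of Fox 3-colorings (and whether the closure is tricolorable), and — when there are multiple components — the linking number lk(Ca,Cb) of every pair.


Jones polynomial: V(q) = -q^-4 + q^-3 + q^-1
<D> = -A^-5 - A^3 + A^7; writhe -3
components 1, writhe -3 (5 crossings)
3-colorings: 9 of 3^5, det 3 — tricolorable
note: V spans 3 powers of q: at least 3 crossings in any diagram


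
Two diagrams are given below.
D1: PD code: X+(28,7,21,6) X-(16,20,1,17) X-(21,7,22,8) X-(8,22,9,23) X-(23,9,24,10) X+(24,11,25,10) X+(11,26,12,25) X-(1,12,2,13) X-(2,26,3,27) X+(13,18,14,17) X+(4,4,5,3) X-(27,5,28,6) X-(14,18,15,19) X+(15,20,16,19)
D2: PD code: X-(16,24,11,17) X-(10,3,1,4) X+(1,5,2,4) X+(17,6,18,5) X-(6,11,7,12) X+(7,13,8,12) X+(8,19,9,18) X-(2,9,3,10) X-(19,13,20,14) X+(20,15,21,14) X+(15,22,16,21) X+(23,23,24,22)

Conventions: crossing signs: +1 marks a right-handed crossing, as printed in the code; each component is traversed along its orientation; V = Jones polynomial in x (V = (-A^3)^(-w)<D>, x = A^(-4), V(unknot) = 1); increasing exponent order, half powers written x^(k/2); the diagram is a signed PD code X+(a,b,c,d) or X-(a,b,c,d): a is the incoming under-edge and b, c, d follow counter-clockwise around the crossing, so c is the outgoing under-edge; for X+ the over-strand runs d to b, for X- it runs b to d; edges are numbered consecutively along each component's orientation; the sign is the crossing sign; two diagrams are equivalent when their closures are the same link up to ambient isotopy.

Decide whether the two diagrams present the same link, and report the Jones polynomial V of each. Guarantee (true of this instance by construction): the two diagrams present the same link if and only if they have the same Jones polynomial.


equivalent: no
D1 (bracket A^-6 + A^-2 + A^2 + A^6; 14 crossings at w = -2): V = x^-3 + x^-2 + x^-1 + 1
V(D2) = 1 + x + x^2 + x^3  [12 crossings, <D> = A^-6 + A^-2 + A^2 + A^6, w = +2]
observation: 2 classes among 2 diagrams; unequal V(x) rules out equality
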